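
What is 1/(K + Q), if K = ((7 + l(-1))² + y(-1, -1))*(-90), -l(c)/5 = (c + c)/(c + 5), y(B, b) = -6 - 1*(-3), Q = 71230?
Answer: 2/126755 ≈ 1.5778e-5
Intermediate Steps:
y(B, b) = -3 (y(B, b) = -6 + 3 = -3)
l(c) = -10*c/(5 + c) (l(c) = -5*(c + c)/(c + 5) = -5*2*c/(5 + c) = -10*c/(5 + c))
K = -15705/2 (K = ((7 - 10*(-1)/(5 - 1))² - 3)*(-90) = ((7 - 10*(-1)/4)² - 3)*(-90) = ((7 - 10*(-1)*¼)² - 3)*(-90) = ((7 + 5/2)² - 3)*(-90) = ((19/2)² - 3)*(-90) = (361/4 - 3)*(-90) = (349/4)*(-90) = -15705/2 ≈ -7852.5)
1/(K + Q) = 1/(-15705/2 + 71230) = 1/(126755/2) = 2/126755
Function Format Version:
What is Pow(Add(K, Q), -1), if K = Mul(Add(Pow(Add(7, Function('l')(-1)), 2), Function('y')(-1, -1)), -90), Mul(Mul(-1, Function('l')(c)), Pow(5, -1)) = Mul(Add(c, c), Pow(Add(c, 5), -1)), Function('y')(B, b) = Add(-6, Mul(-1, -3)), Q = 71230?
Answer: Rational(2, 126755) ≈ 1.5778e-5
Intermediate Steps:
Function('y')(B, b) = -3 (Function('y')(B, b) = Add(-6, 3) = -3)
Function('l')(c) = Mul(-10, c, Pow(Add(5, c), -1)) (Function('l')(c) = Mul(-5, Mul(Add(c, c), Pow(Add(c, 5), -1))) = Mul(-5, Mul(Mul(2, c), Pow(Add(5, c), -1))) = Mul(-5, Mul(2, c, Pow(Add(5, c), -1))) = Mul(-10, c, Pow(Add(5, c), -1)))
K = Rational(-15705, 2) (K = Mul(Add(Pow(Add(7, Mul(-10, -1, Pow(Add(5, -1), -1))), 2), -3), -90) = Mul(Add(Pow(Add(7, Mul(-10, -1, Pow(4, -1))), 2), -3), -90) = Mul(Add(Pow(Add(7, Mul(-10, -1, Rational(1, 4))), 2), -3), -90) = Mul(Add(Pow(Add(7, Rational(5, 2)), 2), -3), -90) = Mul(Add(Pow(Rational(19, 2), 2), -3), -90) = Mul(Add(Rational(361, 4), -3), -90) = Mul(Rational(349, 4), -90) = Rational(-15705, 2) ≈ -7852.5)
Pow(Add(K, Q), -1) = Pow(Add(Rational(-15705, 2), 71230), -1) = Pow(Rational(126755, 2), -1) = Rational(2, 126755)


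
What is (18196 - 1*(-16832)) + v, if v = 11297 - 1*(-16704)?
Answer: 63029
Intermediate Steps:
v = 28001 (v = 11297 + 16704 = 28001)
(18196 - 1*(-16832)) + v = (18196 - 1*(-16832)) + 28001 = (18196 + 16832) + 28001 = 35028 + 28001 = 63029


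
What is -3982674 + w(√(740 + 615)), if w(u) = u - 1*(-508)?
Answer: -3982166 + √1355 ≈ -3.9821e+6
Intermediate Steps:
w(u) = 508 + u (w(u) = u + 508 = 508 + u)
-3982674 + w(√(740 + 615)) = -3982674 + (508 + √(740 + 615)) = -3982674 + (508 + √1355) = -3982166 + √1355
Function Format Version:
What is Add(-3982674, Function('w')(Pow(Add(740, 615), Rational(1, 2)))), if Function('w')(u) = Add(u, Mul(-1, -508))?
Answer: Add(-3982166, Pow(1355, Rational(1, 2))) ≈ -3.9821e+6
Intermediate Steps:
Function('w')(u) = Add(508, u) (Function('w')(u) = Add(u, 508) = Add(508, u))
Add(-3982674, Function('w')(Pow(Add(740, 615), Rational(1, 2)))) = Add(-3982674, Add(508, Pow(Add(740, 615), Rational(1, 2)))) = Add(-3982674, Add(508, Pow(1355, Rational(1, 2)))) = Add(-3982166, Pow(1355, Rational(1, 2)))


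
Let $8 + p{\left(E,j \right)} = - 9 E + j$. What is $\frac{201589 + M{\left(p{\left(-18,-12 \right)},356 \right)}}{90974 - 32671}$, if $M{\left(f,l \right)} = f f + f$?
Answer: $\frac{221895}{58303} \approx 3.8059$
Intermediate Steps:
$p{\left(E,j \right)} = -8 + j - 9 E$ ($p{\left(E,j \right)} = -8 - \left(- j + 9 E\right) = -8 + j - 9 E$)
$M{\left(f,l \right)} = f + f^{2}$ ($M{\left(f,l \right)} = f^{2} + f = f + f^{2}$)
$\frac{201589 + M{\left(p{\left(-18,-12 \right)},356 \right)}}{90974 - 32671} = \frac{201589 + \left(-8 - 12 - -162\right) \left(1 - -142\right)}{90974 - 32671} = \frac{201589 + \left(-8 - 12 + 162\right) \left(1 - -142\right)}{58303} = \left(201589 + 142 \left(1 + 142\right)\right) \frac{1}{58303} = \left(201589 + 142 \cdot 143\right) \frac{1}{58303} = \left(201589 + 20306\right) \frac{1}{58303} = 221895 \cdot \frac{1}{58303} = \frac{221895}{58303}$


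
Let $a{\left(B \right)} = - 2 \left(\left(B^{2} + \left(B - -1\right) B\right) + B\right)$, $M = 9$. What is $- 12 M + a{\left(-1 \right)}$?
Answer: $-108$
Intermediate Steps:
$a{\left(B \right)} = - 2 B - 2 B^{2} - 2 B \left(1 + B\right)$ ($a{\left(B \right)} = - 2 \left(\left(B^{2} + \left(B + 1\right) B\right) + B\right) = - 2 \left(\left(B^{2} + \left(1 + B\right) B\right) + B\right) = - 2 \left(\left(B^{2} + B \left(1 + B\right)\right) + B\right) = - 2 \left(B + B^{2} + B \left(1 + B\right)\right) = - 2 B - 2 B^{2} - 2 B \left(1 + B\right)$)
$- 12 M + a{\left(-1 \right)} = \left(-12\right) 9 - - 4 \left(1 - 1\right) = -108 - \left(-4\right) 0 = -108 + 0 = -108$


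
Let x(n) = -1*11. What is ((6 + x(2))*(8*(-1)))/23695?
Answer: 8/4739 ≈ 0.0016881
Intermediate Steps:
x(n) = -11
((6 + x(2))*(8*(-1)))/23695 = ((6 - 11)*(8*(-1)))/23695 = -5*(-8)*(1/23695) = 40*(1/23695) = 8/4739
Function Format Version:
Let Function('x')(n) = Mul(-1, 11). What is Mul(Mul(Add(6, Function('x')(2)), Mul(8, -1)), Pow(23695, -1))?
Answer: Rational(8, 4739) ≈ 0.0016881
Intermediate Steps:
Function('x')(n) = -11
Mul(Mul(Add(6, Function('x')(2)), Mul(8, -1)), Pow(23695, -1)) = Mul(Mul(Add(6, -11), Mul(8, -1)), Pow(23695, -1)) = Mul(Mul(-5, -8), Rational(1, 23695)) = Mul(40, Rational(1, 23695)) = Rational(8, 4739)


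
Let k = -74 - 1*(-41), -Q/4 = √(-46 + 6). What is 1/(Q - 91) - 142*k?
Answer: 41803715/8921 + 8*I*√10/8921 ≈ 4686.0 + 0.0028358*I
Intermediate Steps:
Q = -8*I*√10 (Q = -4*√(-46 + 6) = -8*I*√10 ≈ -25.298*I)
k = -33 (k = -74 + 41 = -33)
1/(Q - 91) - 142*k = 1/(-8*I*√10 - 91) - 142*(-33) = 1/(-91 - 8*I*√10) + 4686 = 4686 + 1/(-91 - 8*I*√10)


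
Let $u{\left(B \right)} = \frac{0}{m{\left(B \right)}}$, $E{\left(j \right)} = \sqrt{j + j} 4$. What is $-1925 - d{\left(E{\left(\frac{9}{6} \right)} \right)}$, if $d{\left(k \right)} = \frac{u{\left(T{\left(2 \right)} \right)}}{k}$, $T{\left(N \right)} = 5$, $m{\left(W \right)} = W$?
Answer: $-1925$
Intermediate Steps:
$E{\left(j \right)} = 4 \sqrt{2} \sqrt{j}$ ($E{\left(j \right)} = \sqrt{2 j} 4 = \sqrt{2} \sqrt{j} 4 = 4 \sqrt{2} \sqrt{j}$)
$u{\left(B \right)} = 0$ ($u{\left(B \right)} = \frac{0}{B} = 0$)
$d{\left(k \right)} = 0$ ($d{\left(k \right)} = \frac{0}{k} = 0$)
$-1925 - d{\left(E{\left(\frac{9}{6} \right)} \right)} = -1925 - 0 = -1925 + 0 = -1925$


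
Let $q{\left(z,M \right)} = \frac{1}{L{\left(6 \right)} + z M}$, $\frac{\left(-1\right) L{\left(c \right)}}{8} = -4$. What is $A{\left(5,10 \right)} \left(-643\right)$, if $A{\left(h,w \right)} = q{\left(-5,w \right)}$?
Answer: $\frac{643}{18} \approx 35.722$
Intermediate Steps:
$L{\left(c \right)} = 32$ ($L{\left(c \right)} = \left(-8\right) \left(-4\right) = 32$)
$q{\left(z,M \right)} = \frac{1}{32 + M z}$ ($q{\left(z,M \right)} = \frac{1}{32 + z M} = \frac{1}{32 + M z}$)
$A{\left(h,w \right)} = \frac{1}{32 - 5 w}$ ($A{\left(h,w \right)} = \frac{1}{32 + w \left(-5\right)} = \frac{1}{32 - 5 w}$)
$A{\left(5,10 \right)} \left(-643\right) = \frac{1}{32 - 50} \left(-643\right) = \frac{1}{-18} \left(-643\right) = \left(- \frac{1}{18}\right) \left(-643\right) = \frac{643}{18}$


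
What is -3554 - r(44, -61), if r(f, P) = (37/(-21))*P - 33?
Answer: -76198/21 ≈ -3628.5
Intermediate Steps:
r(f, P) = -33 - 37*P/21 (r(f, P) = (37*(-1/21))*P - 33 = -37*P/21 - 33 = -33 - 37*P/21)
-3554 - r(44, -61) = -3554 - (-33 - 37/21*(-61)) = -3554 - (-33 + 2257/21) = -3554 - 1*1564/21 = -3554 - 1564/21 = -76198/21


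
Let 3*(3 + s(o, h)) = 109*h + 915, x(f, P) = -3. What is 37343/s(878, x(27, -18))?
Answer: 37343/193 ≈ 193.49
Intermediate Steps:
s(o, h) = 302 + 109*h/3 (s(o, h) = -3 + (109*h + 915)/3 = -3 + (915 + 109*h)/3 = -3 + (305 + 109*h/3) = 302 + 109*h/3)
37343/s(878, x(27, -18)) = 37343/(302 + (109/3)*(-3)) = 37343/(302 - 109) = 37343/193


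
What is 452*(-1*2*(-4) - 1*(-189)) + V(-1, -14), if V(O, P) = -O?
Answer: 89045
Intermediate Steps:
452*(-1*2*(-4) - 1*(-189)) + V(-1, -14) = 452*(-1*2*(-4) - 1*(-189)) - 1*(-1) = 452*(-2*(-4) + 189) + 1 = 452*(8 + 189) + 1 = 452*197 + 1 = 89044 + 1 = 89045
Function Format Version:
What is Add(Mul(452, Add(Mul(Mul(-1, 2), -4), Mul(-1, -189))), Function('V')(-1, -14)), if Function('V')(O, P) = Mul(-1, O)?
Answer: 89045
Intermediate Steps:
Add(Mul(452, Add(Mul(Mul(-1, 2), -4), Mul(-1, -189))), Function('V')(-1, -14)) = Add(Mul(452, Add(Mul(Mul(-1, 2), -4), Mul(-1, -189))), Mul(-1, -1)) = Add(Mul(452, Add(Mul(-2, -4), 189)), 1) = Add(Mul(452, Add(8, 189)), 1) = Add(Mul(452, 197), 1) = Add(89044, 1) = 89045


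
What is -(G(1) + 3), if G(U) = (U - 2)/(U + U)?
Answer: -5/2 ≈ -2.5000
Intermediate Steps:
G(U) = (-2 + U)/(2*U) (G(U) = (-2 + U)/((2*U)) = (-2 + U)*(1/(2*U)) = (-2 + U)/(2*U))
-(G(1) + 3) = -((½)*(-2 + 1)/1 + 3) = -((½)*1*(-1) + 3) = -(-½ + 3) = -1*5/2 = -5/2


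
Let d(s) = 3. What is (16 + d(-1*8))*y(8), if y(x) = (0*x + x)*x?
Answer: 1216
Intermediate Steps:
y(x) = x² (y(x) = (0 + x)*x = x*x = x²)
(16 + d(-1*8))*y(8) = (16 + 3)*8² = 19*64 = 1216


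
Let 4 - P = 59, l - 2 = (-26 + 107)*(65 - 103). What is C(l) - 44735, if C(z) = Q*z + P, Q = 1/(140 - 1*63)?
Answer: -3451906/77 ≈ -44830.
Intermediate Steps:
l = -3076 (l = 2 + (-26 + 107)*(65 - 103) = 2 + 81*(-38) = 2 - 3078 = -3076)
P = -55 (P = 4 - 1*59 = 4 - 59 = -55)
Q = 1/77 (Q = 1/(140 - 63) = 1/77 ≈ 0.012987)
C(z) = -55 + z/77 (C(z) = z/77 - 55 = -55 + z/77)
C(l) - 44735 = (-55 + (1/77)*(-3076)) - 44735 = (-55 - 3076/77) - 44735 = -7311/77 - 44735 = -3451906/77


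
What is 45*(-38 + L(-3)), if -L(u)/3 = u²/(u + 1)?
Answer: -2205/2 ≈ -1102.5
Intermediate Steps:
L(u) = -3*u²/(1 + u) (L(u) = -3*u²/(u + 1) = -3*u²/(1 + u))
45*(-38 + L(-3)) = 45*(-38 - 3*(-3)²/(1 - 3)) = 45*(-38 - 3*9/(-2)) = 45*(-38 - 3*9*(-½)) = 45*(-38 + 27/2) = 45*(-49/2) = -2205/2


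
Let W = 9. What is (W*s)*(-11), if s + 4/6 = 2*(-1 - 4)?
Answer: 1056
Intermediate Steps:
s = -32/3 (s = -⅔ + 2*(-1 - 4) = -⅔ + 2*(-5) = -⅔ - 10 = -32/3 ≈ -10.667)
(W*s)*(-11) = (9*(-32/3))*(-11) = -96*(-11) = 1056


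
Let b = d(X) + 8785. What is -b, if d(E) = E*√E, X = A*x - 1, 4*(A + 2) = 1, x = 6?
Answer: -8785 + 23*I*√46/4 ≈ -8785.0 + 38.998*I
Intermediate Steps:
A = -7/4 (A = -2 + (¼)*1 = -2 + ¼ = -7/4 ≈ -1.7500)
X = -23/2 (X = -7/4*6 - 1 = -21/2 - 1 = -23/2 ≈ -11.500)
d(E) = E^(3/2)
b = 8785 - 23*I*√46/4 (b = (-23/2)^(3/2) + 8785 = -23*I*√46/4 + 8785 = 8785 - 23*I*√46/4 ≈ 8785.0 - 38.998*I)
-b = -(8785 - 23*I*√46/4) = -8785 + 23*I*√46/4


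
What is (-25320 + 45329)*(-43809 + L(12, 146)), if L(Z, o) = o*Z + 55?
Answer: -840418018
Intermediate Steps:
L(Z, o) = 55 + Z*o (L(Z, o) = Z*o + 55 = 55 + Z*o)
(-25320 + 45329)*(-43809 + L(12, 146)) = (-25320 + 45329)*(-43809 + (55 + 12*146)) = 20009*(-43809 + (55 + 1752)) = 20009*(-43809 + 1807) = 20009*(-42002) = -840418018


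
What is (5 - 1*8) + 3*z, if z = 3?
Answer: 6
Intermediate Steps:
(5 - 1*8) + 3*z = (5 - 1*8) + 3*3 = (5 - 8) + 9 = -3 + 9 = 6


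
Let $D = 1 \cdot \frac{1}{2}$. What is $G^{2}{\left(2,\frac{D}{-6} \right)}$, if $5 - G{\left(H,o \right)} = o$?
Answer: $\frac{3721}{144} \approx 25.84$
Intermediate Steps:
$D = \frac{1}{2}$ ($D = 1 \cdot \frac{1}{2} = \frac{1}{2} \approx 0.5$)
$G{\left(H,o \right)} = 5 - o$
$G^{2}{\left(2,\frac{D}{-6} \right)} = \left(5 - \frac{1}{2 \left(-6\right)}\right)^{2} = \left(5 - \frac{1}{2} \left(- \frac{1}{6}\right)\right)^{2} = \left(5 - - \frac{1}{12}\right)^{2} = \left(5 + \frac{1}{12}\right)^{2} = \left(\frac{61}{12}\right)^{2} = \frac{3721}{144}$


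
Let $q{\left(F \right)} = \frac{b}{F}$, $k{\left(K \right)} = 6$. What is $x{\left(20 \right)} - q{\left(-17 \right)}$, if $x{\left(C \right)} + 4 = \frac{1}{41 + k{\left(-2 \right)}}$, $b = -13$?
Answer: $- \frac{3790}{799} \approx -4.7434$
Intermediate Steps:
$x{\left(C \right)} = - \frac{187}{47}$ ($x{\left(C \right)} = -4 + \frac{1}{41 + 6} = -4 + \frac{1}{47} = - \frac{187}{47}$)
$q{\left(F \right)} = - \frac{13}{F}$
$x{\left(20 \right)} - q{\left(-17 \right)} = - \frac{187}{47} - - \frac{13}{-17} = - \frac{187}{47} - \left(-13\right) \left(- \frac{1}{17}\right) = - \frac{187}{47} - \frac{13}{17} = - \frac{3790}{799}$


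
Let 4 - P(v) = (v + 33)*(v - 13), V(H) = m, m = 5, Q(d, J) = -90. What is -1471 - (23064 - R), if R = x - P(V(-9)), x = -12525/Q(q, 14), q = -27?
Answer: -148223/6 ≈ -24704.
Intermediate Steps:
V(H) = 5
P(v) = 4 - (-13 + v)*(33 + v) (P(v) = 4 - (v + 33)*(v - 13) = 4 - (33 + v)*(-13 + v) = 4 - (-13 + v)*(33 + v))
x = 835/6 (x = -12525/(-90) = -12525*(-1/90) = 835/6 ≈ 139.17)
R = -1013/6 (R = 835/6 - (433 - 1*5² - 20*5) = 835/6 - (433 - 1*25 - 100) = 835/6 - (433 - 25 - 100) = 835/6 - 1*308 = 835/6 - 308 = -1013/6 ≈ -168.83)
-1471 - (23064 - R) = -1471 - (23064 - 1*(-1013/6)) = -1471 - (23064 + 1013/6) = -1471 - 1*139397/6 = -1471 - 139397/6 = -148223/6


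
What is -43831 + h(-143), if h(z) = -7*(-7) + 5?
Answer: -43777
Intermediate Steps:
h(z) = 54 (h(z) = 49 + 5 = 54)
-43831 + h(-143) = -43831 + 54 = -43777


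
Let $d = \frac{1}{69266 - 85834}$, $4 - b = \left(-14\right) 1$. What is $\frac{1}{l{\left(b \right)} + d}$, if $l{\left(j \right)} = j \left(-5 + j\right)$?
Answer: $\frac{16568}{3876911} \approx 0.0042735$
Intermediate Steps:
$b = 18$ ($b = 4 - \left(-14\right) 1 = 4 - -14 = 4 + 14 = 18$)
$d = - \frac{1}{16568}$ ($d = \frac{1}{-16568} = - \frac{1}{16568} \approx -6.0357 \cdot 10^{-5}$)
$\frac{1}{l{\left(b \right)} + d} = \frac{1}{18 \left(-5 + 18\right) - \frac{1}{16568}} = \frac{1}{18 \cdot 13 - \frac{1}{16568}} = \frac{1}{234 - \frac{1}{16568}} = \frac{1}{\frac{3876911}{16568}} = \frac{16568}{3876911}$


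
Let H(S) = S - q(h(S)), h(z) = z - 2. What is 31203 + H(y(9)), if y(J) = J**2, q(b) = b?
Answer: 31205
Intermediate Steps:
h(z) = -2 + z
H(S) = 2 (H(S) = S - (-2 + S) = S + (2 - S) = 2)
31203 + H(y(9)) = 31203 + 2 = 31205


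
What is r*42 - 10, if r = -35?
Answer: -1480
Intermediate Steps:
r*42 - 10 = -35*42 - 10 = -1470 - 10 = -1480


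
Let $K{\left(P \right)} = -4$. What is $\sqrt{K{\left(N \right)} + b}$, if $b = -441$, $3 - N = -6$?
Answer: $i \sqrt{445} \approx 21.095 i$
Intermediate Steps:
$N = 9$ ($N = 3 - -6 = 3 + 6 = 9$)
$\sqrt{K{\left(N \right)} + b} = \sqrt{-4 - 441} = \sqrt{-445} = i \sqrt{445}$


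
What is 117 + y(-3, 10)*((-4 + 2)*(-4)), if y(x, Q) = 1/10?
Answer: 589/5 ≈ 117.80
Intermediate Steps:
y(x, Q) = ⅒
117 + y(-3, 10)*((-4 + 2)*(-4)) = 117 + ((-4 + 2)*(-4))/10 = 117 + (-2*(-4))/10 = 117 + (⅒)*8 = 117 + ⅘ = 589/5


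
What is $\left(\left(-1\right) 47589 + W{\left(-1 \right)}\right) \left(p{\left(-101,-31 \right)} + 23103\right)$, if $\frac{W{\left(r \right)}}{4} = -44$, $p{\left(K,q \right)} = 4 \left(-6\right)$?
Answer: $-1102368435$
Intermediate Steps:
$p{\left(K,q \right)} = -24$
$W{\left(r \right)} = -176$ ($W{\left(r \right)} = 4 \left(-44\right) = -176$)
$\left(\left(-1\right) 47589 + W{\left(-1 \right)}\right) \left(p{\left(-101,-31 \right)} + 23103\right) = \left(\left(-1\right) 47589 - 176\right) \left(-24 + 23103\right) = \left(-47589 - 176\right) 23079 = \left(-47765\right) 23079 = -1102368435$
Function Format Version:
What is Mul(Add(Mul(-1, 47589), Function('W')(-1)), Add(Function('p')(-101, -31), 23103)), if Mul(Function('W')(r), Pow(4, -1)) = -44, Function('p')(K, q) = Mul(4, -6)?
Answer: -1102368435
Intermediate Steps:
Function('p')(K, q) = -24
Function('W')(r) = -176 (Function('W')(r) = Mul(4, -44) = -176)
Mul(Add(Mul(-1, 47589), Function('W')(-1)), Add(Function('p')(-101, -31), 23103)) = Mul(Add(Mul(-1, 47589), -176), Add(-24, 23103)) = Mul(Add(-47589, -176), 23079) = Mul(-47765, 23079) = -1102368435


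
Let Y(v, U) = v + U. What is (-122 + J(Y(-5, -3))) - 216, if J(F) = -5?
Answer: -343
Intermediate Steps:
Y(v, U) = U + v
(-122 + J(Y(-5, -3))) - 216 = (-122 - 5) - 216 = -127 - 216 = -343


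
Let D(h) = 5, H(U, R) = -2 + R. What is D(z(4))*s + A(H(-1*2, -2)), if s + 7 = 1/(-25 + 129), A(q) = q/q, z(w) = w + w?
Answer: -3531/104 ≈ -33.952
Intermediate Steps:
z(w) = 2*w
A(q) = 1
s = -727/104 (s = -7 + 1/(-25 + 129) = -7 + 1/104 = -727/104 ≈ -6.9904)
D(z(4))*s + A(H(-1*2, -2)) = 5*(-727/104) + 1 = -3635/104 + 1 = -3531/104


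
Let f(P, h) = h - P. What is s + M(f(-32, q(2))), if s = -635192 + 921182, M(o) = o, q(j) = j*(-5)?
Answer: 286012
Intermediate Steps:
q(j) = -5*j
s = 285990
s + M(f(-32, q(2))) = 285990 + (-5*2 - 1*(-32)) = 285990 + (-10 + 32) = 285990 + 22 = 286012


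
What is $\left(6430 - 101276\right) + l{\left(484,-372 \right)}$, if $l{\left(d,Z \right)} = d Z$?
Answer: $-274894$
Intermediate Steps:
$l{\left(d,Z \right)} = Z d$
$\left(6430 - 101276\right) + l{\left(484,-372 \right)} = \left(6430 - 101276\right) - 180048 = -94846 - 180048 = -274894$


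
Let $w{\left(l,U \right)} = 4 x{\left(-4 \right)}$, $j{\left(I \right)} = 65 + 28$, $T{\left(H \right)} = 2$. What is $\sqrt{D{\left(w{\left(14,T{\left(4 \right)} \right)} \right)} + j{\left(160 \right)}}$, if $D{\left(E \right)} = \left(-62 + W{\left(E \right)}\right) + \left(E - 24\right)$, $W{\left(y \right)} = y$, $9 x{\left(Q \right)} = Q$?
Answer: $\frac{\sqrt{31}}{3} \approx 1.8559$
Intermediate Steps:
$x{\left(Q \right)} = \frac{Q}{9}$
$j{\left(I \right)} = 93$
$w{\left(l,U \right)} = - \frac{16}{9}$ ($w{\left(l,U \right)} = 4 \cdot \frac{1}{9} \left(-4\right) = 4 \left(- \frac{4}{9}\right) = - \frac{16}{9}$)
$D{\left(E \right)} = -86 + 2 E$ ($D{\left(E \right)} = \left(-62 + E\right) + \left(E - 24\right) = \left(-62 + E\right) + \left(-24 + E\right) = -86 + 2 E$)
$\sqrt{D{\left(w{\left(14,T{\left(4 \right)} \right)} \right)} + j{\left(160 \right)}} = \sqrt{\left(-86 + 2 \left(- \frac{16}{9}\right)\right) + 93} = \sqrt{\left(-86 - \frac{32}{9}\right) + 93} = \sqrt{- \frac{806}{9} + 93} = \sqrt{\frac{31}{9}} = \frac{\sqrt{31}}{3}$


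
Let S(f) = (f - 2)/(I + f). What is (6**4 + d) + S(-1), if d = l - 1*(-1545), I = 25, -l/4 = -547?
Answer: 40231/8 ≈ 5028.9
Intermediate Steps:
l = 2188 (l = -4*(-547) = 2188)
d = 3733 (d = 2188 - 1*(-1545) = 2188 + 1545 = 3733)
S(f) = (-2 + f)/(25 + f) (S(f) = (f - 2)/(25 + f) = (-2 + f)/(25 + f))
(6**4 + d) + S(-1) = (6**4 + 3733) + (-2 - 1)/(25 - 1) = (1296 + 3733) - 3/24 = 5029 + (1/24)*(-3) = 5029 - 1/8 = 40231/8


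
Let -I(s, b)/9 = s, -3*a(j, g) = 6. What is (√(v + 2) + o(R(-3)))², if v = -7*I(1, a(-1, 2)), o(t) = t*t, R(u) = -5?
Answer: (25 + √65)² ≈ 1093.1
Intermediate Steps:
a(j, g) = -2 (a(j, g) = -⅓*6 = -2)
I(s, b) = -9*s
o(t) = t²
v = 63 (v = -(-63) = -7*(-9) = 63)
(√(v + 2) + o(R(-3)))² = (√(63 + 2) + (-5)²)² = (√65 + 25)² = (25 + √65)²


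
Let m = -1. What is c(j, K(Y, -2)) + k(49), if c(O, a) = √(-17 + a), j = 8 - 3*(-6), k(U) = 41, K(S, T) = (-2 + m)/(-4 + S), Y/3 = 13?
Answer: 41 + I*√20930/35 ≈ 41.0 + 4.1335*I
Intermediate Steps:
Y = 39 (Y = 3*13 = 39)
K(S, T) = -3/(-4 + S) (K(S, T) = (-2 - 1)/(-4 + S) = -3/(-4 + S))
j = 26 (j = 8 + 18 = 26)
c(j, K(Y, -2)) + k(49) = √(-17 - 3/(-4 + 39)) + 41 = √(-17 - 3/35) + 41 = √(-598/35) + 41 = I*√20930/35 + 41 = 41 + I*√20930/35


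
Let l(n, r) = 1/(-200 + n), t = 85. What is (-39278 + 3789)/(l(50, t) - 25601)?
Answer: 5323350/3840151 ≈ 1.3862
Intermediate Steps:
(-39278 + 3789)/(l(50, t) - 25601) = (-39278 + 3789)/(1/(-200 + 50) - 25601) = -35489/(1/(-150) - 25601) = -35489/(-1/150 - 25601) = -35489/(-3840151/150) = -35489*(-150/3840151) = 5323350/3840151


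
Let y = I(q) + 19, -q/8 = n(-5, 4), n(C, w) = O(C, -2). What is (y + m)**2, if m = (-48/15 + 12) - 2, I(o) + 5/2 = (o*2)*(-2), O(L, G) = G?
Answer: 165649/100 ≈ 1656.5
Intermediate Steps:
n(C, w) = -2
q = 16 (q = -8*(-2) = 16)
I(o) = -5/2 - 4*o (I(o) = -5/2 + (o*2)*(-2) = -5/2 + (2*o)*(-2) = -5/2 - 4*o)
m = 34/5 (m = (-48*1/15 + 12) - 2 = (-16/5 + 12) - 2 = 44/5 - 2 = 34/5 ≈ 6.8000)
y = -95/2 (y = (-5/2 - 4*16) + 19 = (-5/2 - 64) + 19 = -133/2 + 19 = -95/2 ≈ -47.500)
(y + m)**2 = (-95/2 + 34/5)**2 = (-407/10)**2 = 165649/100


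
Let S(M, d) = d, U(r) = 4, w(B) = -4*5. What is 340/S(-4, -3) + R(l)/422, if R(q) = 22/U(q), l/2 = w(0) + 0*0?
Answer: -286927/2532 ≈ -113.32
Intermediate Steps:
w(B) = -20
l = -40 (l = 2*(-20 + 0*0) = 2*(-20 + 0) = 2*(-20) = -40)
R(q) = 11/2 (R(q) = 22/4 = 22*(¼) = 11/2)
340/S(-4, -3) + R(l)/422 = 340/(-3) + (11/2)/422 = 340*(-⅓) + (11/2)*(1/422) = -340/3 + 11/844 = -286927/2532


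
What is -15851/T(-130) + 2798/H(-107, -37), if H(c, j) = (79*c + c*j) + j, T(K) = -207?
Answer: 3097465/40779 ≈ 75.957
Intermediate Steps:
H(c, j) = j + 79*c + c*j
-15851/T(-130) + 2798/H(-107, -37) = -15851/(-207) + 2798/(-37 + 79*(-107) - 107*(-37)) = -15851*(-1/207) + 2798/(-37 - 8453 + 3959) = 15851/207 + 2798/(-4531) = 15851/207 + 2798*(-1/4531) = 15851/207 - 2798/4531 = 3097465/40779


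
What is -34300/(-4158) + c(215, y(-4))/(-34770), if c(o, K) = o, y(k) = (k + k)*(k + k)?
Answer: 5674843/688446 ≈ 8.2430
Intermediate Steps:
y(k) = 4*k² (y(k) = (2*k)*(2*k) = 4*k²)
-34300/(-4158) + c(215, y(-4))/(-34770) = -34300/(-4158) + 215/(-34770) = -34300*(-1/4158) + 215*(-1/34770) = 2450/297 - 43/6954 = 5674843/688446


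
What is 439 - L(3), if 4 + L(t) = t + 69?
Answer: 371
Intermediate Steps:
L(t) = 65 + t (L(t) = -4 + (t + 69) = -4 + (69 + t) = 65 + t)
439 - L(3) = 439 - (65 + 3) = 439 - 1*68 = 439 - 68 = 371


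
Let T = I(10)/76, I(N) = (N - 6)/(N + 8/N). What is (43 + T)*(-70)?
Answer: -1544305/513 ≈ -3010.3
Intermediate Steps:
I(N) = (-6 + N)/(N + 8/N)
T = 5/1026 (T = (10*(-6 + 10)/(8 + 10²))/76 = (10*4/(8 + 100))*(1/76) = (10*4/108)*(1/76) = (10*(1/108)*4)*(1/76) = (10/27)*(1/76) = 5/1026 ≈ 0.0048733)
(43 + T)*(-70) = (43 + 5/1026)*(-70) = (44123/1026)*(-70) = -1544305/513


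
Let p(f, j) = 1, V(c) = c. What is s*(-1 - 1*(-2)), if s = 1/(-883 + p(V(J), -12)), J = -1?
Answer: -1/882 ≈ -0.0011338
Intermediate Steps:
s = -1/882 (s = 1/(-883 + 1) = 1/(-882) = -1/882 ≈ -0.0011338)
s*(-1 - 1*(-2)) = -(-1 - 1*(-2))/882 = -(-1 + 2)/882 = -1/882*1 = -1/882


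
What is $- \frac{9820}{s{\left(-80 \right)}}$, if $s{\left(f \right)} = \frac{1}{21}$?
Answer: $-206220$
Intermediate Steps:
$s{\left(f \right)} = \frac{1}{21}$
$- \frac{9820}{s{\left(-80 \right)}} = - 9820 \frac{1}{\frac{1}{21}} = \left(-9820\right) 21 = -206220$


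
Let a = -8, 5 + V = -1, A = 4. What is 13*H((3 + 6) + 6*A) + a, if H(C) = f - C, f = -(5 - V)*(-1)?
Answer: -294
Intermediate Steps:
V = -6 (V = -5 - 1 = -6)
f = 11 (f = -(5 - 1*(-6))*(-1) = -(5 + 6)*(-1) = -1*11*(-1) = -11*(-1) = 11)
H(C) = 11 - C
13*H((3 + 6) + 6*A) + a = 13*(11 - ((3 + 6) + 6*4)) - 8 = 13*(11 - (9 + 24)) - 8 = 13*(11 - 1*33) - 8 = 13*(11 - 33) - 8 = 13*(-22) - 8 = -286 - 8 = -294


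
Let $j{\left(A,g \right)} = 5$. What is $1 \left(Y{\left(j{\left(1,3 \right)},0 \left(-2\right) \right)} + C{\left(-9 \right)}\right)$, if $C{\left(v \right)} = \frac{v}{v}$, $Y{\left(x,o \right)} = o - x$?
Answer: $-4$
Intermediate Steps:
$C{\left(v \right)} = 1$
$1 \left(Y{\left(j{\left(1,3 \right)},0 \left(-2\right) \right)} + C{\left(-9 \right)}\right) = 1 \left(\left(0 \left(-2\right) - 5\right) + 1\right) = 1 \left(\left(0 - 5\right) + 1\right) = 1 \left(-5 + 1\right) = 1 \left(-4\right) = -4$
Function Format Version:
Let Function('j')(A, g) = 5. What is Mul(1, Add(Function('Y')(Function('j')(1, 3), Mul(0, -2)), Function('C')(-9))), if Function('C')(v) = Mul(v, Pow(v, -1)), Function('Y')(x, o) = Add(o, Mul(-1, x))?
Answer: -4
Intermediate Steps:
Function('C')(v) = 1
Mul(1, Add(Function('Y')(Function('j')(1, 3), Mul(0, -2)), Function('C')(-9))) = Mul(1, Add(Add(Mul(0, -2), Mul(-1, 5)), 1)) = Mul(1, Add(Add(0, -5), 1)) = Mul(1, Add(-5, 1)) = Mul(1, -4) = -4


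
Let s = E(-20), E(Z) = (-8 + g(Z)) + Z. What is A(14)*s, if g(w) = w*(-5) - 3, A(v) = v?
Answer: 966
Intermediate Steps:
g(w) = -3 - 5*w (g(w) = -5*w - 3 = -3 - 5*w)
E(Z) = -11 - 4*Z (E(Z) = (-8 + (-3 - 5*Z)) + Z = (-11 - 5*Z) + Z = -11 - 4*Z)
s = 69 (s = -11 - 4*(-20) = -11 + 80 = 69)
A(14)*s = 14*69 = 966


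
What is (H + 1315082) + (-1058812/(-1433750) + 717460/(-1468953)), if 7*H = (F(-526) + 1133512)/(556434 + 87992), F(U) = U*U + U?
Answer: 3123528360172030897663613/2375157612967925625 ≈ 1.3151e+6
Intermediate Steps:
F(U) = U + U² (F(U) = U² + U = U + U²)
H = 704831/2255491 (H = ((-526*(1 - 526) + 1133512)/(556434 + 87992))/7 = ((-526*(-525) + 1133512)/644426)/7 = ((276150 + 1133512)*(1/644426))/7 = (1409662*(1/644426))/7 = (⅐)*(704831/322213) = 704831/2255491 ≈ 0.31250)
(H + 1315082) + (-1058812/(-1433750) + 717460/(-1468953)) = (704831/2255491 + 1315082) + (-1058812/(-1433750) + 717460/(-1468953)) = 2966156320093/2255491 + (-1058812*(-1/1433750) + 717460*(-1/1468953)) = 2966156320093/2255491 + (529406/716875 - 717460/1468953) = 2966156320093/2255491 + 263343394418/1053055681875 = 3123528360172030897663613/2375157612967925625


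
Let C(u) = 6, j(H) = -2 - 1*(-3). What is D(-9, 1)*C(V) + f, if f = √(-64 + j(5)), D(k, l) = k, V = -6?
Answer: -54 + 3*I*√7 ≈ -54.0 + 7.9373*I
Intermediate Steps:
j(H) = 1 (j(H) = -2 + 3 = 1)
f = 3*I*√7 (f = √(-64 + 1) = √(-63) = 3*I*√7 ≈ 7.9373*I)
D(-9, 1)*C(V) + f = -9*6 + 3*I*√7 = -54 + 3*I*√7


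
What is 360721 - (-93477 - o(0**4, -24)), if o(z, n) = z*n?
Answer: 454198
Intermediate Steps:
o(z, n) = n*z
360721 - (-93477 - o(0**4, -24)) = 360721 - (-93477 - (-24)*0**4) = 360721 - (-93477 - (-24)*0) = 360721 - (-93477 - 1*0) = 360721 - (-93477 + 0) = 360721 - 1*(-93477) = 360721 + 93477 = 454198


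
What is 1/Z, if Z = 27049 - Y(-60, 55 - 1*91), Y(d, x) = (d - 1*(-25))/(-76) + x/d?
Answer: 380/10278217 ≈ 3.6971e-5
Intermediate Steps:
Y(d, x) = -25/76 - d/76 + x/d (Y(d, x) = (d + 25)*(-1/76) + x/d = (25 + d)*(-1/76) + x/d = (-25/76 - d/76) + x/d = -25/76 - d/76 + x/d)
Z = 10278217/380 (Z = 27049 - ((55 - 1*91) - 1/76*(-60)*(25 - 60))/(-60) = 27049 - (-1)*((55 - 91) - 1/76*(-60)*(-35))/60 = 27049 - (-1)*(-36 - 525/19)/60 = 27049 - (-1)*(-1209)/(60*19) = 27049 - 1*403/380 = 27049 - 403/380 = 10278217/380 ≈ 27048.)
1/Z = 1/(10278217/380) = 380/10278217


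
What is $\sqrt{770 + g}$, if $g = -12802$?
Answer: $16 i \sqrt{47} \approx 109.69 i$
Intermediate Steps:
$\sqrt{770 + g} = \sqrt{770 - 12802} = \sqrt{-12032} = 16 i \sqrt{47}$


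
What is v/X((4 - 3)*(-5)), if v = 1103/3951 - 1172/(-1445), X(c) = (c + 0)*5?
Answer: -6224407/142729875 ≈ -0.043610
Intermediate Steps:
X(c) = 5*c (X(c) = c*5 = 5*c)
v = 6224407/5709195 (v = 1103*(1/3951) - 1172*(-1/1445) = 1103/3951 + 1172/1445 = 6224407/5709195 ≈ 1.0902)
v/X((4 - 3)*(-5)) = 6224407/(5709195*((5*((4 - 3)*(-5))))) = 6224407/(5709195*((5*(1*(-5))))) = 6224407/(5709195*((5*(-5)))) = (6224407/5709195)/(-25) = (6224407/5709195)*(-1/25) = -6224407/142729875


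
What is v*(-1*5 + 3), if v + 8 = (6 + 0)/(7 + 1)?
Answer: 29/2 ≈ 14.500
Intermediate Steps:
v = -29/4 (v = -8 + (6 + 0)/(7 + 1) = -8 + 6/8 = -8 + 6*(⅛) = -8 + ¾ = -29/4 ≈ -7.2500)
v*(-1*5 + 3) = -29*(-1*5 + 3)/4 = -29*(-5 + 3)/4 = -29/4*(-2) = 29/2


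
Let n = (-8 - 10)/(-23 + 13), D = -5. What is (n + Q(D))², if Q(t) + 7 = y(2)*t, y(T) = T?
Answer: 5776/25 ≈ 231.04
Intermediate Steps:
n = 9/5 (n = -18/(-10) = -18*(-⅒) = 9/5 ≈ 1.8000)
Q(t) = -7 + 2*t
(n + Q(D))² = (9/5 + (-7 + 2*(-5)))² = (9/5 + (-7 - 10))² = (9/5 - 17)² = (-76/5)² = 5776/25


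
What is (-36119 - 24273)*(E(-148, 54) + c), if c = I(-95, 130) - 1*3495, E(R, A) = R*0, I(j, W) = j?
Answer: 216807280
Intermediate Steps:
E(R, A) = 0
c = -3590 (c = -95 - 1*3495 = -95 - 3495 = -3590)
(-36119 - 24273)*(E(-148, 54) + c) = (-36119 - 24273)*(0 - 3590) = -60392*(-3590) = 216807280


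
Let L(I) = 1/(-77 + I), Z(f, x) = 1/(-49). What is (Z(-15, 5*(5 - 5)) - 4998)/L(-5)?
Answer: 20082046/49 ≈ 4.0984e+5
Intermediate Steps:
Z(f, x) = -1/49
(Z(-15, 5*(5 - 5)) - 4998)/L(-5) = (-1/49 - 4998)/(1/(-77 - 5)) = -244903/(49*(1/(-82))) = -244903/(49*(-1/82)) = -244903/49*(-82) = 20082046/49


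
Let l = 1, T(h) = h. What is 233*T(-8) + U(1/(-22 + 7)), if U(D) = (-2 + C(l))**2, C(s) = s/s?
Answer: -1863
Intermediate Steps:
C(s) = 1
U(D) = 1 (U(D) = (-2 + 1)**2 = (-1)**2 = 1)
233*T(-8) + U(1/(-22 + 7)) = 233*(-8) + 1 = -1864 + 1 = -1863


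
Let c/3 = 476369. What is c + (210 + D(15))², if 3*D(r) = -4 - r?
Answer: 13235284/9 ≈ 1.4706e+6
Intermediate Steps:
D(r) = -4/3 - r/3 (D(r) = (-4 - r)/3 = -4/3 - r/3)
c = 1429107 (c = 3*476369 = 1429107)
c + (210 + D(15))² = 1429107 + (210 + (-4/3 - ⅓*15))² = 1429107 + (210 + (-4/3 - 5))² = 1429107 + (210 - 19/3)² = 1429107 + (611/3)² = 1429107 + 373321/9 = 13235284/9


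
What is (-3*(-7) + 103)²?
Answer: 15376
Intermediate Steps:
(-3*(-7) + 103)² = (21 + 103)² = 124² = 15376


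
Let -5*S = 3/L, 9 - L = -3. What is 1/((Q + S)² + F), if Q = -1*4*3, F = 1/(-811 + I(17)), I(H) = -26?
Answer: 334800/48613397 ≈ 0.0068870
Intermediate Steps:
L = 12 (L = 9 - 1*(-3) = 9 + 3 = 12)
F = -1/837 (F = 1/(-811 - 26) = 1/(-837) = -1/837 ≈ -0.0011947)
S = -1/20 (S = -3/(5*12) = -⅕*¼ = -1/20 ≈ -0.050000)
Q = -12 (Q = -4*3 = -12)
1/((Q + S)² + F) = 1/((-12 - 1/20)² - 1/837) = 1/((-241/20)² - 1/837) = 1/(58081/400 - 1/837) = 1/(48613397/334800) = 334800/48613397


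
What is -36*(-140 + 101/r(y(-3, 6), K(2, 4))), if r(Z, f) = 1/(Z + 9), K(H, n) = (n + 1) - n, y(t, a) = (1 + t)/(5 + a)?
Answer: -297252/11 ≈ -27023.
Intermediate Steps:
y(t, a) = (1 + t)/(5 + a)
K(H, n) = 1 (K(H, n) = (1 + n) - n = 1)
r(Z, f) = 1/(9 + Z)
-36*(-140 + 101/r(y(-3, 6), K(2, 4))) = -36*(-140 + 101/(1/(9 + (1 - 3)/(5 + 6)))) = -36*(-140 + 101/(1/(9 - 2/11))) = -36*(-140 + 101/(1/(97/11))) = -36*(-140 + 101/(11/97)) = -36*(-140 + 101*(97/11)) = -36*(-140 + 9797/11) = -36*8257/11 = -297252/11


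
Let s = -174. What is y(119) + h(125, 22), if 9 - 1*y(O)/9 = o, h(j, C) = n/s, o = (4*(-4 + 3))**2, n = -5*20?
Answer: -5431/87 ≈ -62.425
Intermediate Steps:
n = -100
o = 16 (o = (4*(-1))**2 = (-4)**2 = 16)
h(j, C) = 50/87 (h(j, C) = -100/(-174) = -100*(-1/174) = 50/87)
y(O) = -63 (y(O) = 81 - 9*16 = 81 - 144 = -63)
y(119) + h(125, 22) = -63 + 50/87 = -5431/87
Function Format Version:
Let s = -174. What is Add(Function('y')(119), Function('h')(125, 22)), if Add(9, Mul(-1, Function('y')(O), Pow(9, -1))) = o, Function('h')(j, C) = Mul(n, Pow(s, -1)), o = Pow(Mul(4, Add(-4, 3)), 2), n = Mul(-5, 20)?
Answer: Rational(-5431, 87) ≈ -62.425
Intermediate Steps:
n = -100
o = 16 (o = Pow(Mul(4, -1), 2) = Pow(-4, 2) = 16)
Function('h')(j, C) = Rational(50, 87) (Function('h')(j, C) = Mul(-100, Pow(-174, -1)) = Mul(-100, Rational(-1, 174)) = Rational(50, 87))
Function('y')(O) = -63 (Function('y')(O) = Add(81, Mul(-9, 16)) = Add(81, -144) = -63)
Add(Function('y')(119), Function('h')(125, 22)) = Add(-63, Rational(50, 87)) = Rational(-5431, 87)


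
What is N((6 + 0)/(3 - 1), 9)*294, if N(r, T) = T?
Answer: 2646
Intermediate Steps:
N((6 + 0)/(3 - 1), 9)*294 = 9*294 = 2646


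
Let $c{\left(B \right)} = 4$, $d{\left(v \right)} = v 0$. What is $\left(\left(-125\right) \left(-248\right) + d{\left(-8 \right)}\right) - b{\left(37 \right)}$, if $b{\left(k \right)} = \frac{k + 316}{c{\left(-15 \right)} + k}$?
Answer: $\frac{1270647}{41} \approx 30991.0$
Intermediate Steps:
$d{\left(v \right)} = 0$
$b{\left(k \right)} = \frac{316 + k}{4 + k}$ ($b{\left(k \right)} = \frac{k + 316}{4 + k} = \frac{316 + k}{4 + k}$)
$\left(\left(-125\right) \left(-248\right) + d{\left(-8 \right)}\right) - b{\left(37 \right)} = \left(\left(-125\right) \left(-248\right) + 0\right) - \frac{316 + 37}{4 + 37} = \left(31000 + 0\right) - \frac{1}{41} \cdot 353 = 31000 - \frac{1}{41} \cdot 353 = 31000 - \frac{353}{41} = \frac{1270647}{41}$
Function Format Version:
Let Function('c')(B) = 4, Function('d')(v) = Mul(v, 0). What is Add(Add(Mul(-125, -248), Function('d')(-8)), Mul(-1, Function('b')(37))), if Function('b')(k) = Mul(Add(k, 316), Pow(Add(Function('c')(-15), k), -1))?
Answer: Rational(1270647, 41) ≈ 30991.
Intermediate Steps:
Function('d')(v) = 0
Function('b')(k) = Mul(Pow(Add(4, k), -1), Add(316, k)) (Function('b')(k) = Mul(Add(k, 316), Pow(Add(4, k), -1)) = Mul(Add(316, k), Pow(Add(4, k), -1)) = Mul(Pow(Add(4, k), -1), Add(316, k)))
Add(Add(Mul(-125, -248), Function('d')(-8)), Mul(-1, Function('b')(37))) = Add(Add(Mul(-125, -248), 0), Mul(-1, Mul(Pow(Add(4, 37), -1), Add(316, 37)))) = Add(Add(31000, 0), Mul(-1, Mul(Pow(41, -1), 353))) = Add(31000, Mul(-1, Mul(Rational(1, 41), 353))) = Add(31000, Mul(-1, Rational(353, 41))) = Add(31000, Rational(-353, 41)) = Rational(1270647, 41)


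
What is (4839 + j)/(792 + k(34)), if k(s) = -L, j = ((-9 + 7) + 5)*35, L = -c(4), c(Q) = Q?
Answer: 1236/199 ≈ 6.2111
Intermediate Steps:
L = -4 (L = -1*4 = -4)
j = 105 (j = (-2 + 5)*35 = 3*35 = 105)
k(s) = 4 (k(s) = -1*(-4) = 4)
(4839 + j)/(792 + k(34)) = (4839 + 105)/(792 + 4) = 4944/796 = 4944*(1/796) = 1236/199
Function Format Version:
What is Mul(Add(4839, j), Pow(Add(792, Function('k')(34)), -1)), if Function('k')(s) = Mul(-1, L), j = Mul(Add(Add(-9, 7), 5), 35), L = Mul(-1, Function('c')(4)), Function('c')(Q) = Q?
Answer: Rational(1236, 199) ≈ 6.2111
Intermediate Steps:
L = -4 (L = Mul(-1, 4) = -4)
j = 105 (j = Mul(Add(-2, 5), 35) = Mul(3, 35) = 105)
Function('k')(s) = 4 (Function('k')(s) = Mul(-1, -4) = 4)
Mul(Add(4839, j), Pow(Add(792, Function('k')(34)), -1)) = Mul(Add(4839, 105), Pow(Add(792, 4), -1)) = Mul(4944, Pow(796, -1)) = Mul(4944, Rational(1, 796)) = Rational(1236, 199)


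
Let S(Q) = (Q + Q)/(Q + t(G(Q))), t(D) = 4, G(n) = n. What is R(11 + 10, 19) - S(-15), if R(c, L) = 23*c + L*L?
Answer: 9254/11 ≈ 841.27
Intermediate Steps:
S(Q) = 2*Q/(4 + Q) (S(Q) = (Q + Q)/(Q + 4) = (2*Q)/(4 + Q) = 2*Q/(4 + Q))
R(c, L) = L² + 23*c (R(c, L) = 23*c + L² = L² + 23*c)
R(11 + 10, 19) - S(-15) = (19² + 23*(11 + 10)) - 2*(-15)/(4 - 15) = (361 + 23*21) - 2*(-15)/(-11) = (361 + 483) - 2*(-15)*(-1)/11 = 844 - 1*30/11 = 844 - 30/11 = 9254/11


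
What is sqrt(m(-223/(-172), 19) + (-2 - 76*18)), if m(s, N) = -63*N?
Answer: I*sqrt(2567) ≈ 50.666*I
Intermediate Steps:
sqrt(m(-223/(-172), 19) + (-2 - 76*18)) = sqrt(-63*19 + (-2 - 76*18)) = sqrt(-1197 + (-2 - 1368)) = sqrt(-1197 - 1370) = sqrt(-2567) = I*sqrt(2567)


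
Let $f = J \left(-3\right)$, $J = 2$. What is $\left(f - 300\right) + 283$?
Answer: $-23$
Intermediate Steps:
$f = -6$ ($f = 2 \left(-3\right) = -6$)
$\left(f - 300\right) + 283 = \left(-6 - 300\right) + 283 = -306 + 283 = -23$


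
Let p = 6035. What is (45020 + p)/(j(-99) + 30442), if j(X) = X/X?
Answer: 51055/30443 ≈ 1.6771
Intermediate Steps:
j(X) = 1
(45020 + p)/(j(-99) + 30442) = (45020 + 6035)/(1 + 30442) = 51055/30443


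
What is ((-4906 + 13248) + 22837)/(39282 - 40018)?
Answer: -31179/736 ≈ -42.363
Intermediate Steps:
((-4906 + 13248) + 22837)/(39282 - 40018) = (8342 + 22837)/(-736) = 31179*(-1/736) = -31179/736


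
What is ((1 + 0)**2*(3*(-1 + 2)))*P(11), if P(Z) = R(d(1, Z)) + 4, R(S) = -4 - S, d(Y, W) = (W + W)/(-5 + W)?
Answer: -11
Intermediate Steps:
d(Y, W) = 2*W/(-5 + W) (d(Y, W) = (2*W)/(-5 + W) = 2*W/(-5 + W))
P(Z) = -2*Z/(-5 + Z) (P(Z) = (-4 - 2*Z/(-5 + Z)) + 4 = -2*Z/(-5 + Z))
((1 + 0)**2*(3*(-1 + 2)))*P(11) = ((1 + 0)**2*(3*(-1 + 2)))*(-2*11/(-5 + 11)) = (1**2*(3*1))*(-2*11/6) = (1*3)*(-2*11*1/6) = 3*(-11/3) = -11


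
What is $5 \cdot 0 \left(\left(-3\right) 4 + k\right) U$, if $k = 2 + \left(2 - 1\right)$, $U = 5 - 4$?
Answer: $0$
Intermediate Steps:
$U = 1$ ($U = 5 - 4 = 1$)
$k = 3$ ($k = 2 + 1 = 3$)
$5 \cdot 0 \left(\left(-3\right) 4 + k\right) U = 5 \cdot 0 \left(\left(-3\right) 4 + 3\right) 1 = 5 \cdot 0 \left(-12 + 3\right) 1 = 5 \cdot 0 \left(-9\right) 1 = 5 \cdot 0 \cdot 1 = 0 \cdot 1 = 0$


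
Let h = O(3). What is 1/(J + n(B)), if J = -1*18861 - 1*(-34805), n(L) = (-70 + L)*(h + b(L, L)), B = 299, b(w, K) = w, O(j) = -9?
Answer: 1/82354 ≈ 1.2143e-5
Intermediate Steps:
h = -9
n(L) = (-70 + L)*(-9 + L)
J = 15944 (J = -18861 + 34805 = 15944)
1/(J + n(B)) = 1/(15944 + (630 + 299² - 79*299)) = 1/(15944 + (630 + 89401 - 23621)) = 1/(15944 + 66410) = 1/82354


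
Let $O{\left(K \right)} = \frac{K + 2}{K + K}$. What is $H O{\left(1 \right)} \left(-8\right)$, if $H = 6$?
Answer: $-72$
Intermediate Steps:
$O{\left(K \right)} = \frac{2 + K}{2 K}$
$H O{\left(1 \right)} \left(-8\right) = 6 \frac{2 + 1}{2 \cdot 1} \left(-8\right) = 6 \cdot \frac{1}{2} \cdot 1 \cdot 3 \left(-8\right) = 6 \cdot \frac{3}{2} \left(-8\right) = 9 \left(-8\right) = -72$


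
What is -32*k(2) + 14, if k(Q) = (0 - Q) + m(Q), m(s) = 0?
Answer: 78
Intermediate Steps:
k(Q) = -Q (k(Q) = (0 - Q) + 0 = -Q + 0 = -Q)
-32*k(2) + 14 = -(-32)*2 + 14 = -32*(-2) + 14 = 64 + 14 = 78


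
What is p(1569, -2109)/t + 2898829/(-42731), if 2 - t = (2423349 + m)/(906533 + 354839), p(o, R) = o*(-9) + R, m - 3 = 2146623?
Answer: 2406807053501/242327501 ≈ 9932.0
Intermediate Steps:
m = 2146626 (m = 3 + 2146623 = 2146626)
p(o, R) = R - 9*o (p(o, R) = -9*o + R = R - 9*o)
t = -107749/66388 (t = 2 - (2423349 + 2146626)/(906533 + 354839) = 2 - 4569975/1261372 = 2 - 1*240525/66388 = 2 - 240525/66388 = -107749/66388 ≈ -1.6230)
p(1569, -2109)/t + 2898829/(-42731) = (-2109 - 9*1569)/(-107749/66388) + 2898829/(-42731) = (-2109 - 14121)*(-66388/107749) + 2898829*(-1/42731) = -16230*(-66388/107749) - 2898829/42731 = 1077477240/107749 - 2898829/42731 = 2406807053501/242327501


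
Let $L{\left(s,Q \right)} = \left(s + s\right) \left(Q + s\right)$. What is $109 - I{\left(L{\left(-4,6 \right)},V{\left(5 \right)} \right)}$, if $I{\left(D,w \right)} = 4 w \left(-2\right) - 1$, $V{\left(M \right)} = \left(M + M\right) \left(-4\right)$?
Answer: $-210$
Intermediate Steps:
$V{\left(M \right)} = - 8 M$ ($V{\left(M \right)} = 2 M \left(-4\right) = - 8 M$)
$L{\left(s,Q \right)} = 2 s \left(Q + s\right)$
$I{\left(D,w \right)} = -1 - 8 w$ ($I{\left(D,w \right)} = 4 \left(- 2 w\right) - 1 = - 8 w - 1 = -1 - 8 w$)
$109 - I{\left(L{\left(-4,6 \right)},V{\left(5 \right)} \right)} = 109 - \left(-1 - 8 \left(\left(-8\right) 5\right)\right) = 109 - \left(-1 - -320\right) = 109 - \left(-1 + 320\right) = 109 - 319 = -210$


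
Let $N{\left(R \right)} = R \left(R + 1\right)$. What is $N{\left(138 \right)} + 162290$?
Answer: $181472$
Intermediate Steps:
$N{\left(R \right)} = R \left(1 + R\right)$
$N{\left(138 \right)} + 162290 = 138 \left(1 + 138\right) + 162290 = 138 \cdot 139 + 162290 = 19182 + 162290 = 181472$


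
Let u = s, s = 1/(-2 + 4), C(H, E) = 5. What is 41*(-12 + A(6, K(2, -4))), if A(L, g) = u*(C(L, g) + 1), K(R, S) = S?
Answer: -369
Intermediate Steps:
s = ½ (s = 1/2 = ½ ≈ 0.50000)
u = ½ ≈ 0.50000
A(L, g) = 3 (A(L, g) = (5 + 1)/2 = (½)*6 = 3)
41*(-12 + A(6, K(2, -4))) = 41*(-12 + 3) = 41*(-9) = -369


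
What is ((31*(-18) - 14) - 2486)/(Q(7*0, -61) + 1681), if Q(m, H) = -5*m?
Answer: -3058/1681 ≈ -1.8192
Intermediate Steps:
((31*(-18) - 14) - 2486)/(Q(7*0, -61) + 1681) = ((31*(-18) - 14) - 2486)/(-35*0 + 1681) = ((-558 - 14) - 2486)/(-5*0 + 1681) = (-572 - 2486)/(0 + 1681) = -3058/1681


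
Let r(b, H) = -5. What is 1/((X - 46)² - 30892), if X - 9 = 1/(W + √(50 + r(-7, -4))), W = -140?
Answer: -5644667141315/166644517247272328 - 2171025*√5/166644517247272328 ≈ -3.3873e-5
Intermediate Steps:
X = 9 + 1/(-140 + 3*√5) (X = 9 + 1/(-140 + √(50 - 5)) = 9 + 1/(-140 + √45) = 9 + 1/(-140 + 3*√5) ≈ 8.9925)
1/((X - 46)² - 30892) = 1/(((35171/3911 - 3*√5/19555) - 46)² - 30892) = 1/((-144735/3911 - 3*√5/19555)² - 30892) = 1/(-30892 + (-144735/3911 - 3*√5/19555)²)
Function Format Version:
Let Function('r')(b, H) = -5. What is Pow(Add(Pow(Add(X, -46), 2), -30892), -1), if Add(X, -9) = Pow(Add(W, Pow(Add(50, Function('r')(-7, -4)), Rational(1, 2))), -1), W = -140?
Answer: Add(Rational(-5644667141315, 166644517247272328), Mul(Rational(-2171025, 166644517247272328), Pow(5, Rational(1, 2)))) ≈ -3.3873e-5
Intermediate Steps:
X = Add(9, Pow(Add(-140, Mul(3, Pow(5, Rational(1, 2)))), -1)) (X = Add(9, Pow(Add(-140, Pow(Add(50, -5), Rational(1, 2))), -1)) = Add(9, Pow(Add(-140, Pow(45, Rational(1, 2))), -1)) = Add(9, Pow(Add(-140, Mul(3, Pow(5, Rational(1, 2)))), -1)) ≈ 8.9925)
Pow(Add(Pow(Add(X, -46), 2), -30892), -1) = Pow(Add(Pow(Add(Add(Rational(35171, 3911), Mul(Rational(-3, 19555), Pow(5, Rational(1, 2)))), -46), 2), -30892), -1) = Pow(Add(Pow(Add(Rational(-144735, 3911), Mul(Rational(-3, 19555), Pow(5, Rational(1, 2)))), 2), -30892), -1) = Pow(Add(-30892, Pow(Add(Rational(-144735, 3911), Mul(Rational(-3, 19555), Pow(5, Rational(1, 2)))), 2)), -1)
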